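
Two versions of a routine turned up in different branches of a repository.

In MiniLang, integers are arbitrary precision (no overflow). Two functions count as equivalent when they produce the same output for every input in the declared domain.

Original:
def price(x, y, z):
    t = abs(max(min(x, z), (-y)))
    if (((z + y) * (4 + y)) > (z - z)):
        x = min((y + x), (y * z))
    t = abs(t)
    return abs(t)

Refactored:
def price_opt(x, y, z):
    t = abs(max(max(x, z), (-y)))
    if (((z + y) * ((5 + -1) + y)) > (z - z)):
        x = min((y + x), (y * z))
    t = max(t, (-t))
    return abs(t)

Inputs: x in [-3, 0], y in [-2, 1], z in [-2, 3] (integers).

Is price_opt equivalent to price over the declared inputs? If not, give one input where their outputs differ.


These are not equivalent — on x=-3, y=-2, z=3 the outputs split (2 vs 3).
price: t becomes 2; next (((z + y) * (4 + y)) > (z - z)) evaluates to true; next x becomes -6; next t becomes 2; next final value 2
price_opt: t becomes 3; next (((z + y) * ((5 + -1) + y)) > (z - z)) evaluates to true; next x becomes -6; next t becomes 3; next final value 3
verdict: not equivalent; witness: x=-3, y=-2, z=3


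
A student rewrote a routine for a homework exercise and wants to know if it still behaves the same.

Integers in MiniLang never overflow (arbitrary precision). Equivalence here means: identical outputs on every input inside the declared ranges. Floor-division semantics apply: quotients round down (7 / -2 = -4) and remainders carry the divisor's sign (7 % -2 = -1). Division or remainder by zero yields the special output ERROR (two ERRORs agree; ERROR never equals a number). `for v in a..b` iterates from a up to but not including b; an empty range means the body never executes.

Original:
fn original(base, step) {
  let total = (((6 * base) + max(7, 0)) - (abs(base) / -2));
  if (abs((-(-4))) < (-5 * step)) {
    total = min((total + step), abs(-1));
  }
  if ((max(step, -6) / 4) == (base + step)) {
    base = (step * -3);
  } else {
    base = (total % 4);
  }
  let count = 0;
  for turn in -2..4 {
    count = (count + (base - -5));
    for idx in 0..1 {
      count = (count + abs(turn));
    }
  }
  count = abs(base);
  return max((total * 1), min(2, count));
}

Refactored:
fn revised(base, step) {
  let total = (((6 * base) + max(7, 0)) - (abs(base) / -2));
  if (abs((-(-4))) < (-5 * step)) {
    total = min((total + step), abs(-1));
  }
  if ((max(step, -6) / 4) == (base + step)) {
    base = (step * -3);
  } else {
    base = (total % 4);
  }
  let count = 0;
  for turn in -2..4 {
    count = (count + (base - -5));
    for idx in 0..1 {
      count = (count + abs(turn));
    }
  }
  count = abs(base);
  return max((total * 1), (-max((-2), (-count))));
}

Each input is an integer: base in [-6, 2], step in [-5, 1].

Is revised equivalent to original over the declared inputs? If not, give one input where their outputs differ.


Differences: min/max/abs usage differs — yet all 63 inputs agree.
verdict: equivalent


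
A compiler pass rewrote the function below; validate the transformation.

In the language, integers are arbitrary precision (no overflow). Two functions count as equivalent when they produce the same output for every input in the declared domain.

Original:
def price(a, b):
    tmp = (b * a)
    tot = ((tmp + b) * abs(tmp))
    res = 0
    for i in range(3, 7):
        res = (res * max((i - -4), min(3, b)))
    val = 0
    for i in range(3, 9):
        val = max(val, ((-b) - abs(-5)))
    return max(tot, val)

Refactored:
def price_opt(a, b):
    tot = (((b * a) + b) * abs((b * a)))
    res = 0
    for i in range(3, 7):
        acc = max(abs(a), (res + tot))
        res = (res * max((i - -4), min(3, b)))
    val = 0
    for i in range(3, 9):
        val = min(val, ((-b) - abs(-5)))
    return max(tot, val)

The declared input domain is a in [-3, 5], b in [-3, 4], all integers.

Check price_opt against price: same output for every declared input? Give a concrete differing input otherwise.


Take a=-3, b=1.
price: tmp becomes -3; next tot becomes -6; next res becomes 0; next at i=3:; next res becomes 0; next at i=4:; next res becomes 0; next at i=5:; next res becomes 0; next at i=6:; next res becomes 0; next val becomes 0; next at i=3:; next val becomes 0; next at i=4:; next val becomes 0; next at i=5:; next val becomes 0; next at i=6:; next val becomes 0; next at i=7:; next val becomes 0; next at i=8:; next val becomes 0; next final value 0
price_opt: tot becomes -6; next res becomes 0; next at i=3:; next acc becomes 3; next res becomes 0; next at i=4:; next acc becomes 3; next res becomes 0; next at i=5:; next acc becomes 3; next res becomes 0; next at i=6:; next acc becomes 3; next res becomes 0; next val becomes 0; next at i=3:; next val becomes -6; next at i=4:; next val becomes -6; next at i=5:; next val becomes -6; next at i=6:; next val becomes -6; next at i=7:; next val becomes -6; next at i=8:; next val becomes -6; next final value -6
0 vs -6 — the two versions disagree here.
verdict: not equivalent; witness: a=-3, b=1


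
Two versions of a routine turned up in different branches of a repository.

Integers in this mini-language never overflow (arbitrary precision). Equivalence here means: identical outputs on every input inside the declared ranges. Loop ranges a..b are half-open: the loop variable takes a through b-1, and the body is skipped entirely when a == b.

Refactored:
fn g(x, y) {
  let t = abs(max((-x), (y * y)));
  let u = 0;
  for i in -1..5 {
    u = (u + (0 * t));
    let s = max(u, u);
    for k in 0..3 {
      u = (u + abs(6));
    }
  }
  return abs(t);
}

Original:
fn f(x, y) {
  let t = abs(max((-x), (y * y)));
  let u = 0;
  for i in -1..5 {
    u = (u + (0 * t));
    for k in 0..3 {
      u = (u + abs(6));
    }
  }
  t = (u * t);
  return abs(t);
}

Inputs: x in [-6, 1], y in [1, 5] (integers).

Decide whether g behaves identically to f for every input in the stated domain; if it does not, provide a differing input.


These are not equivalent — on x=-6, y=1 the outputs split (648 vs 6).
f: t = 6; u = 0; [i=-1]; u = 0; [k=0]; u = 6; [k=1]; u = 12; [k=2]; u = 18; [i=0]; u = 18; [k=0]; u = 24; [k=1]; u = 30; [k=2]; u = 36; [i=1]; u = 36; [k=0]; u = 42; [k=1]; u = 48; [k=2]; u = 54; [i=2]; u = 54; [k=0]; u = 60; [k=1]; u = 66; [k=2]; u = 72; [i=3]; u = 72; [k=0]; u = 78; [k=1]; u = 84; [k=2]; u = 90; [i=4]; u = 90; [k=0]; u = 96; [k=1]; u = 102; [k=2]; u = 108; t = 648; return 648
g: t = 6; u = 0; [i=-1]; u = 0; s = 0; [k=0]; u = 6; [k=1]; u = 12; [k=2]; u = 18; [i=0]; u = 18; s = 18; [k=0]; u = 24; [k=1]; u = 30; [k=2]; u = 36; [i=1]; u = 36; s = 36; [k=0]; u = 42; [k=1]; u = 48; [k=2]; u = 54; [i=2]; u = 54; s = 54; [k=0]; u = 60; [k=1]; u = 66; [k=2]; u = 72; [i=3]; u = 72; s = 72; [k=0]; u = 78; [k=1]; u = 84; [k=2]; u = 90; [i=4]; u = 90; s = 90; [k=0]; u = 96; [k=1]; u = 102; [k=2]; u = 108; return 6
verdict: not equivalent; witness: x=-6, y=1


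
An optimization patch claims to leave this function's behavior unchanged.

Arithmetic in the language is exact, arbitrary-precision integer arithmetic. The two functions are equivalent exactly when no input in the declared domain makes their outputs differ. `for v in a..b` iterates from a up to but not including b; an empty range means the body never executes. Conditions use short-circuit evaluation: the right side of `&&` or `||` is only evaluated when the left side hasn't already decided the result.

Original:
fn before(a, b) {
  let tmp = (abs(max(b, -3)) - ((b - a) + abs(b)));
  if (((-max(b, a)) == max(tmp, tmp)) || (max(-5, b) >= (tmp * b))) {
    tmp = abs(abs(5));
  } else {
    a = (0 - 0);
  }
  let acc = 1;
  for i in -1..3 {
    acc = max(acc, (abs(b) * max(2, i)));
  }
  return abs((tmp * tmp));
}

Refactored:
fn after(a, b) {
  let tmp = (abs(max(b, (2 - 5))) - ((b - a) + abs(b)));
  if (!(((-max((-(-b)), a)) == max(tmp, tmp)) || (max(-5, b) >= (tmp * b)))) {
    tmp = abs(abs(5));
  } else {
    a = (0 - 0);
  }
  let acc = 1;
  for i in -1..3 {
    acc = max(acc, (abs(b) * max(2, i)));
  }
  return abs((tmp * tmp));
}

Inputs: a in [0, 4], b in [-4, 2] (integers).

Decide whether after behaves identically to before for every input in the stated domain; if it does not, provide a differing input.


Try a=0, b=-4.
before: tmp := 3 | (((-max(b, a)) == max(tmp, tmp)) || (max(-5, b) >= (tmp * b))): true | tmp := 5 | acc := 1 | iter i=-1: | acc := 8 | iter i=0: | acc := 8 | iter i=1: | acc := 8 | iter i=2: | acc := 8 | result 25
after: tmp := 3 | (!(((-max((-(-b)), a)) == max(tmp, tmp)) || (max(-5, b) >= (tmp * b)))): false | a := 0 | acc := 1 | iter i=-1: | acc := 8 | iter i=0: | acc := 8 | iter i=1: | acc := 8 | iter i=2: | acc := 8 | result 9
25 and 9 differ, so these are not the same function on this domain.
verdict: not equivalent; witness: a=0, b=-4


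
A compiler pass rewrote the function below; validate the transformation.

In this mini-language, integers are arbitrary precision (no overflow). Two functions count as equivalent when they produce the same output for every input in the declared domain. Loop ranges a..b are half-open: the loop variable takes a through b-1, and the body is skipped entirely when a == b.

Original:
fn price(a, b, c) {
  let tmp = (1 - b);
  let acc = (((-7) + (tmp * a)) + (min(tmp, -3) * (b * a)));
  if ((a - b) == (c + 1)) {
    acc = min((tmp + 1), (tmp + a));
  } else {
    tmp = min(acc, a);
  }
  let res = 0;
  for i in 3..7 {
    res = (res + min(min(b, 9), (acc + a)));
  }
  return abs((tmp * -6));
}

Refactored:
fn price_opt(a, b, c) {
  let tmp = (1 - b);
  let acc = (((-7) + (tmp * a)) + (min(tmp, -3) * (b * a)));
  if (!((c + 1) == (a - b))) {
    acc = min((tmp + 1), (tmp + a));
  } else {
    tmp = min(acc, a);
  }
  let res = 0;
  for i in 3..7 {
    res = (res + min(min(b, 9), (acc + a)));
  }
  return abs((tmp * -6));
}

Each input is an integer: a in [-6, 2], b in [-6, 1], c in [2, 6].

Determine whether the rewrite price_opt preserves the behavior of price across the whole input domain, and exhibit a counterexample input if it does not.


Run the pair on a=-6, b=-6, c=2.
price: tmp := 7 | acc := -157 | ((a - b) == (c + 1)): false | tmp := -157 | res := 0 | iter i=3: | res := -163 | iter i=4: | res := -326 | iter i=5: | res := -489 | iter i=6: | res := -652 | result 942
price_opt: tmp := 7 | acc := -157 | (!((c + 1) == (a - b))): true | acc := 1 | res := 0 | iter i=3: | res := -6 | iter i=4: | res := -12 | iter i=5: | res := -18 | iter i=6: | res := -24 | result 42
942 against 42: the behavior changed.
verdict: not equivalent; witness: a=-6, b=-6, c=2


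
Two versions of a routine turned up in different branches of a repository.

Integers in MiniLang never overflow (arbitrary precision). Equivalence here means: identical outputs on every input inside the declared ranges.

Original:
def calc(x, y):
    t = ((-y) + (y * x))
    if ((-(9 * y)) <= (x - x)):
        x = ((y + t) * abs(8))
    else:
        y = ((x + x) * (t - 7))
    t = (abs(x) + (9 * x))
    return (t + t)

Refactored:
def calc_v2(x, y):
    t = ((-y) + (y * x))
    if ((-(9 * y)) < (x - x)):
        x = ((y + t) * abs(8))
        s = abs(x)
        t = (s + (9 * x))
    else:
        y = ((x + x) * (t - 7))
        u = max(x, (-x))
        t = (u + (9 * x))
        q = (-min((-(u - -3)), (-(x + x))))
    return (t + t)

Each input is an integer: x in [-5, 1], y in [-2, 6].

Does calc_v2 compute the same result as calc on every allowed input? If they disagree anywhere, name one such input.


Evaluate both at x=-5, y=0.
calc: t = 0; ((-(9 * y)) <= (x - x)) -> true; x = 0; t = 0; return 0
calc_v2: t = 0; ((-(9 * y)) < (x - x)) -> false; y = 70; u = 5; t = -40; q = 8; return -80
0 and -80 differ, so these are not the same function on this domain.
verdict: not equivalent; witness: x=-5, y=0


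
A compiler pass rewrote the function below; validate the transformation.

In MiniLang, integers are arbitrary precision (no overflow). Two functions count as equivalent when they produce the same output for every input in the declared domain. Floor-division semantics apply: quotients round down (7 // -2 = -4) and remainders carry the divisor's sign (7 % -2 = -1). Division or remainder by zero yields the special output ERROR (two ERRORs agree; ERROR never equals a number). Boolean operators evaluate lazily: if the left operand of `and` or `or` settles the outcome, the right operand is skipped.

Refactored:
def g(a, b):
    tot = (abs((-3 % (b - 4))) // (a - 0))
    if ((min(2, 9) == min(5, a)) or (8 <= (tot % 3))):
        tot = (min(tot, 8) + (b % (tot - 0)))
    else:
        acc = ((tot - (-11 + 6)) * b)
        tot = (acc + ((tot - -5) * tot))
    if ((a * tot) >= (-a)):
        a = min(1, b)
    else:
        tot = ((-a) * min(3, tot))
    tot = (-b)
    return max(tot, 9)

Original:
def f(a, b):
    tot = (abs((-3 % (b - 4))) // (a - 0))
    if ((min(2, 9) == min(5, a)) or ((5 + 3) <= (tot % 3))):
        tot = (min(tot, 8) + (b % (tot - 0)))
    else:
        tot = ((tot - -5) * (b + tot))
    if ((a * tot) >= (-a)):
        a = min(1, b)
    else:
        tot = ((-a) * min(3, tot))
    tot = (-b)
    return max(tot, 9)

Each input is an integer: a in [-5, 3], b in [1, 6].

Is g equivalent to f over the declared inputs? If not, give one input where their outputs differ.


Comparing the listings, the differences include: constant usage differs; also statement counts differ; also local variable names differ; also arithmetic usage differs.
As a probe, take a=-1, b=4: f runs a zero divisor aborts: ERROR; g runs a zero divisor aborts: ERROR; both end at ERROR.
Sweeping the whole domain (54 inputs) finds no disagreement.
verdict: equivalent


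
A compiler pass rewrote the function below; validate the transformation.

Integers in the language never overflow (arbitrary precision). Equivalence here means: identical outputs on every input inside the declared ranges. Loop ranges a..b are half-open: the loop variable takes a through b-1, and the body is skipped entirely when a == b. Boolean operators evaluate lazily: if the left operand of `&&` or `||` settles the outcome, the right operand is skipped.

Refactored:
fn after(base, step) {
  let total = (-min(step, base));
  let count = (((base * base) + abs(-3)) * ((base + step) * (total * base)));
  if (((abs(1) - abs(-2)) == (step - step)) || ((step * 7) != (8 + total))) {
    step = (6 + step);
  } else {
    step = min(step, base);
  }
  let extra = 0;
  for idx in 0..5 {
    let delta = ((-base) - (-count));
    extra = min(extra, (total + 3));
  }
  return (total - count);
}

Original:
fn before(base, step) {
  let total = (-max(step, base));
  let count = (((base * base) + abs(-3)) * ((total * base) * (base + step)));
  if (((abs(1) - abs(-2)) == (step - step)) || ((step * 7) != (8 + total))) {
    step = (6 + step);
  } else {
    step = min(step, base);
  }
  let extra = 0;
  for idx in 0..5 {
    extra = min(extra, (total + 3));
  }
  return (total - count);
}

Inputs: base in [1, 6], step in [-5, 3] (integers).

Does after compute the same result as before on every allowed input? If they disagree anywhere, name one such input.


Try base=1, step=-5.
before: total=-1, then count=16, then (((abs(1) - abs(-2)) == (step - step)) || ((step * 7) != (8 + total))) is true, then step=1, then extra=0, then (idx=0), then extra=0, then (idx=1), then extra=0, then (idx=2), then extra=0, then (idx=3), then extra=0, then (idx=4), then extra=0, then returns -17
after: total=5, then count=-80, then (((abs(1) - abs(-2)) == (step - step)) || ((step * 7) != (8 + total))) is true, then step=1, then extra=0, then (idx=0), then delta=-81, then extra=0, then (idx=1), then delta=-81, then extra=0, then (idx=2), then delta=-81, then extra=0, then (idx=3), then delta=-81, then extra=0, then (idx=4), then delta=-81, then extra=0, then returns 85
-17 and 85 differ, so these are not the same function on this domain.
verdict: not equivalent; witness: base=1, step=-5


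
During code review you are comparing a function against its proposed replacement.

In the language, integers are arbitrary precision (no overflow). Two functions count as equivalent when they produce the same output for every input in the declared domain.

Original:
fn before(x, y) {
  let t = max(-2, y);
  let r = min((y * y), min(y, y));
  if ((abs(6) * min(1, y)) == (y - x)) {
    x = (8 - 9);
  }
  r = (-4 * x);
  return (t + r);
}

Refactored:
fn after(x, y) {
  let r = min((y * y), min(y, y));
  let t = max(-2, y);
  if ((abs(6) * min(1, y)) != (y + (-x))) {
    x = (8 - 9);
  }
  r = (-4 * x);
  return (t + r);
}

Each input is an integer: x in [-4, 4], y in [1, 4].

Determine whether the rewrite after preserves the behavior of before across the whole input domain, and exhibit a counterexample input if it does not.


Input x=-4, y=1: 17 from before versus 5 from after.
verdict: not equivalent; witness: x=-4, y=1


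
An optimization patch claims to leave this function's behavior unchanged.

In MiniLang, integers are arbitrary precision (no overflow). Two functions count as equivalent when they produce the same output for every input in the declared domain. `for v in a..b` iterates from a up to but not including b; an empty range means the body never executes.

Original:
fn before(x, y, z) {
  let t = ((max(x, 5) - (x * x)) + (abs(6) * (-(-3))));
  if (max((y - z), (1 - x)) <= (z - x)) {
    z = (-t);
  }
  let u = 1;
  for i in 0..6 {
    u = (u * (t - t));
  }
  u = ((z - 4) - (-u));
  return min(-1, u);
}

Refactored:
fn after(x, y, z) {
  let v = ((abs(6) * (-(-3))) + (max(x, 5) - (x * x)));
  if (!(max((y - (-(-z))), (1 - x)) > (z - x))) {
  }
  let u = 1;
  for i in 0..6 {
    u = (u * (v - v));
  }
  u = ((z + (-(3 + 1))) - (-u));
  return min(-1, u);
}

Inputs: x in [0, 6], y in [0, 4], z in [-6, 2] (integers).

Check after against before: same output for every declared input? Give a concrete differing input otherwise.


At x=0, y=0, z=1: before gives -27, after gives -3.
verdict: not equivalent; witness: x=0, y=0, z=1


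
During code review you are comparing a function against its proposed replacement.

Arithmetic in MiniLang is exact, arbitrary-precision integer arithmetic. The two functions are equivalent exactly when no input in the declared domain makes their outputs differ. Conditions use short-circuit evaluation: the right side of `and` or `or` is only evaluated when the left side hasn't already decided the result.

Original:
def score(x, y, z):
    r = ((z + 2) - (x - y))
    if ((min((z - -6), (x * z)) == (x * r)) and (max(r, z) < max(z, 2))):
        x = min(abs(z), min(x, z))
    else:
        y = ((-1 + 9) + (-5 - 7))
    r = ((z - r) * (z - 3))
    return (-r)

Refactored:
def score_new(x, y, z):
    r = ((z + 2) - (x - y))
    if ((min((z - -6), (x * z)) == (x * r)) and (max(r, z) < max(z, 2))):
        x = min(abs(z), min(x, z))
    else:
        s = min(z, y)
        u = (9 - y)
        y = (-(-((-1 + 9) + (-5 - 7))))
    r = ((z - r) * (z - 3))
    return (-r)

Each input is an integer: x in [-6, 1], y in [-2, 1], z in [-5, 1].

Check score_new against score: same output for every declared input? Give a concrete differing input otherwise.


Side by side, the visible changes include: local variable names differ; arithmetic usage differs; min/max/abs usage differs; statement counts differ; constant usage differs.
As a probe, take x=-3, y=0, z=-4: score runs r=1, then ((min((z - -6), (x * z)) == (x * r)) and (max(r, z) < max(z, 2))) is false, then y=-4, then r=35, then returns -35; score_new runs r=1, then ((min((z - -6), (x * z)) == (x * r)) and (max(r, z) < max(z, 2))) is false, then s=-4, then u=9, then y=-4, then r=35, then returns -35; both end at -35.
Sweeping the whole domain (224 inputs) finds no disagreement.
verdict: equivalent


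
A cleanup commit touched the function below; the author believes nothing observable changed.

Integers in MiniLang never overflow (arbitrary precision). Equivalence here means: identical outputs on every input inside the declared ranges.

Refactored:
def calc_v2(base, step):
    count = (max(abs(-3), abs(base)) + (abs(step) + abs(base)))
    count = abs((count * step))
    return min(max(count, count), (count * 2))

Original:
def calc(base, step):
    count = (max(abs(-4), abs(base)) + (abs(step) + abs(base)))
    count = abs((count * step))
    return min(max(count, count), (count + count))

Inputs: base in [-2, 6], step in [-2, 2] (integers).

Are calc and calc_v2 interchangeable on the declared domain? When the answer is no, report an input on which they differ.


Try base=-2, step=-2.
calc: count=8, then count=16, then returns 16
calc_v2: count=7, then count=14, then returns 14
16 against 14: the behavior changed.
verdict: not equivalent; witness: base=-2, step=-2


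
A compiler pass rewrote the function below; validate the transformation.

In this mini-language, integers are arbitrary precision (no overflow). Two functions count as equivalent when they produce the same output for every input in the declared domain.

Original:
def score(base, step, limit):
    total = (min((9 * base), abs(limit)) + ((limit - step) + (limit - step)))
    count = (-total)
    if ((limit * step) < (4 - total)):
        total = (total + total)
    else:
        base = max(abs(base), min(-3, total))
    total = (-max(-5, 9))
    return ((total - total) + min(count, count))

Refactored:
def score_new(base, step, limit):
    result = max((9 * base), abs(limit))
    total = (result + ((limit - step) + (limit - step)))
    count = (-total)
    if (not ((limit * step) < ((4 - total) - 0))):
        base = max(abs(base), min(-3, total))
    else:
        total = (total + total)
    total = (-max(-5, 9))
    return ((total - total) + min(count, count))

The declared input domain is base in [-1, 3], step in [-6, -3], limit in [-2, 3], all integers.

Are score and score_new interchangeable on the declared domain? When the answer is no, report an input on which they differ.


There is a counterexample at base=-1, step=-6, limit=-2: 1 on one side, -10 on the other.
score: total becomes -1; next count becomes 1; next ((limit * step) < (4 - total)) evaluates to false; next base becomes 1; next total becomes -9; next final value 1
score_new: result becomes 2; next total becomes 10; next count becomes -10; next (not ((limit * step) < ((4 - total) - 0))) evaluates to true; next base becomes 1; next total becomes -9; next final value -10
verdict: not equivalent; witness: base=-1, step=-6, limit=-2


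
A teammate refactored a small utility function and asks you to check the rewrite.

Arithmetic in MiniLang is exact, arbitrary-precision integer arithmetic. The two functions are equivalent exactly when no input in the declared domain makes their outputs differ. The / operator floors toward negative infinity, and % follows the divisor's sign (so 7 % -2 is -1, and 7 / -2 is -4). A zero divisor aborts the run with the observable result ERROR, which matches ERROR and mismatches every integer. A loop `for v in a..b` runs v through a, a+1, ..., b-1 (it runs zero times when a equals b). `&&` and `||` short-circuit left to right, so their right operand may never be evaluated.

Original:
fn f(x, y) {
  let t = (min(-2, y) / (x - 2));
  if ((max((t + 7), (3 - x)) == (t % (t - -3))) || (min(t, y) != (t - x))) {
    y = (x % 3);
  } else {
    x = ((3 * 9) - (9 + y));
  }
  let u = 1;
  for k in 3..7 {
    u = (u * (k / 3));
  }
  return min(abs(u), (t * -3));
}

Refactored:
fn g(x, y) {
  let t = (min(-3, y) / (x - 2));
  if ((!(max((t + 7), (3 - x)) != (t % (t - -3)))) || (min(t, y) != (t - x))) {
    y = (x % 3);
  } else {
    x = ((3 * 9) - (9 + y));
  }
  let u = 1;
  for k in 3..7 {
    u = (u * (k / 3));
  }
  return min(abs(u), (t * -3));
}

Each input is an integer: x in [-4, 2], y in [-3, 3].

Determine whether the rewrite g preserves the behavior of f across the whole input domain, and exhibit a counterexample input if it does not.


Consider the input x=-1, y=-2.
f: t = 0; ((max((t + 7), (3 - x)) == (t % (t - -3))) || (min(t, y) != (t - x))) -> true; y = 2; u = 1; [k=3]; u = 1; [k=4]; u = 1; [k=5]; u = 1; [k=6]; u = 2; return 0
g: t = 1; ((!(max((t + 7), (3 - x)) != (t % (t - -3)))) || (min(t, y) != (t - x))) -> true; y = 2; u = 1; [k=3]; u = 1; [k=4]; u = 1; [k=5]; u = 1; [k=6]; u = 2; return -3
0 vs -3 — the two versions disagree here.
verdict: not equivalent; witness: x=-1, y=-2


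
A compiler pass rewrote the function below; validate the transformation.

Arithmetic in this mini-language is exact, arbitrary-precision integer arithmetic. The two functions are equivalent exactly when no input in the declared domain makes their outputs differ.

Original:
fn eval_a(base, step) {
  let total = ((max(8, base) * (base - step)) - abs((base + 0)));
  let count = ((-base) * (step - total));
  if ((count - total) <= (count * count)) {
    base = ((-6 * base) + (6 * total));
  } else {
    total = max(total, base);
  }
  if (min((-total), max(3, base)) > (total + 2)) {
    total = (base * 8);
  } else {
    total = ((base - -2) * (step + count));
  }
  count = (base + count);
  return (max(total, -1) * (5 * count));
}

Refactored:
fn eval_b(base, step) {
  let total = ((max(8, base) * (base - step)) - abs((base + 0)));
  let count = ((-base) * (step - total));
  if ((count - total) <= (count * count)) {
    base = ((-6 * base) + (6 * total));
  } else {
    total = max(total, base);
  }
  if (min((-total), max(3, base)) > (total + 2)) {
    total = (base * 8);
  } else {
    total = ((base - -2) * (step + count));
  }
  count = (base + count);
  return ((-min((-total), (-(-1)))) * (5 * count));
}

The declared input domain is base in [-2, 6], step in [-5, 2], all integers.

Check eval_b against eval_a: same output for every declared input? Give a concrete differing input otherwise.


Comparing the listings, the differences include: min/max/abs usage differs.
One worked example (base=1, step=0) — eval_a: total=7, then count=7, then ((count - total) <= (count * count)) is true, then base=36, then (min((-total), max(3, base)) > (total + 2)) is false, then total=266, then count=43, then returns 57190; eval_b: total=7, then count=7, then ((count - total) <= (count * count)) is true, then base=36, then (min((-total), max(3, base)) > (total + 2)) is false, then total=266, then count=43, then returns 57190; agreement on 57190.
Every one of the 72 inputs gives matching results.
verdict: equivalent


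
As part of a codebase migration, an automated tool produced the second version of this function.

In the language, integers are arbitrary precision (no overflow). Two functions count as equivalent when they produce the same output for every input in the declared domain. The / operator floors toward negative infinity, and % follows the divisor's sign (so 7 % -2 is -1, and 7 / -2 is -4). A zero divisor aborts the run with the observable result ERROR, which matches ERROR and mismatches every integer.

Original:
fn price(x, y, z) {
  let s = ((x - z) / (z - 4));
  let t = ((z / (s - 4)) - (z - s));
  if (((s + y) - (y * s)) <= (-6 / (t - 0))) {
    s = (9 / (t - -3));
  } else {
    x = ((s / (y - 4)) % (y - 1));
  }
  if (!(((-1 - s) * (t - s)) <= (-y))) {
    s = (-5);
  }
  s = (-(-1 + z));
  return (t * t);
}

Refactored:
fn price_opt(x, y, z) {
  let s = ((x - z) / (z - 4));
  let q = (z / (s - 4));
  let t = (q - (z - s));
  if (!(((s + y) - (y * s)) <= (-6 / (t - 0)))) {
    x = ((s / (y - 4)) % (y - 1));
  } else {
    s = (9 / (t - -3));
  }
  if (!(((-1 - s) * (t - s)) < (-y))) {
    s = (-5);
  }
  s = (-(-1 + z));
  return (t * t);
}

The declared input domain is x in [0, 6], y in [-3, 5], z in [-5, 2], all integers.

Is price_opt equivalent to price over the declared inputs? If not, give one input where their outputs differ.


Equivalent. The suspicious edit (`(((-1 - s) * (t - s)) <= (-y))` became `(((-1 - s) * (t - s)) < (-y))`) never changes the result for any input inside the declared domain.
Checked all 504 inputs in the declared domain: the outputs agree on every one.
As a probe, take x=2, y=0, z=-1: price runs s becomes -1; next t becomes 0; next hits division by zero so the output is ERROR; price_opt runs s becomes -1; next q becomes 0; next t becomes 0; next hits division by zero so the output is ERROR; both end at ERROR.
verdict: equivalent


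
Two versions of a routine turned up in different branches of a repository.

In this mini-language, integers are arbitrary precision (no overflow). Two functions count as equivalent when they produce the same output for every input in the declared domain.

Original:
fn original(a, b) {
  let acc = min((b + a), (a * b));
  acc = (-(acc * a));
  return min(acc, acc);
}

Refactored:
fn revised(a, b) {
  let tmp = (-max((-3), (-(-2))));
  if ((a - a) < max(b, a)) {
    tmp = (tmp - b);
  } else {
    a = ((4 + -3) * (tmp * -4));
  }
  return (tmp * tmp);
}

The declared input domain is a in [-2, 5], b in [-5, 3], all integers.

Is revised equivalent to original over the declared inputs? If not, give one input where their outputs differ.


Consider the input a=-2, b=-5.
original: acc=-7, then acc=-14, then returns -14
revised: tmp=-2, then ((a - a) < max(b, a)) is false, then a=8, then returns 4
-14 vs 4 — the two versions disagree here.
verdict: not equivalent; witness: a=-2, b=-5


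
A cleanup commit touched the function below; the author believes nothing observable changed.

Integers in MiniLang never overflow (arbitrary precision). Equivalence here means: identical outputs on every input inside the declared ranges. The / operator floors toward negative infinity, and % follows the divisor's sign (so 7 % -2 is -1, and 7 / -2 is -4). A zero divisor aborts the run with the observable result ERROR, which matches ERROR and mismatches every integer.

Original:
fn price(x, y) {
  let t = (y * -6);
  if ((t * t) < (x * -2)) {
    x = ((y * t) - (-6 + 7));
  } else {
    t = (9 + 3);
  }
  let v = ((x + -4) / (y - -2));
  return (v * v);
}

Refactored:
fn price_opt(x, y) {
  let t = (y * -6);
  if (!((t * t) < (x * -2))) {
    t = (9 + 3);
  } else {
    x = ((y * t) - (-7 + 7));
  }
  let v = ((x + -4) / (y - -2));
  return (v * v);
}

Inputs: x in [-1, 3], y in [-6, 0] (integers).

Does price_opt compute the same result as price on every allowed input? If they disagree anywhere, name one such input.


On input x=-1, y=0, price returns 9 while price_opt returns 4.
verdict: not equivalent; witness: x=-1, y=0


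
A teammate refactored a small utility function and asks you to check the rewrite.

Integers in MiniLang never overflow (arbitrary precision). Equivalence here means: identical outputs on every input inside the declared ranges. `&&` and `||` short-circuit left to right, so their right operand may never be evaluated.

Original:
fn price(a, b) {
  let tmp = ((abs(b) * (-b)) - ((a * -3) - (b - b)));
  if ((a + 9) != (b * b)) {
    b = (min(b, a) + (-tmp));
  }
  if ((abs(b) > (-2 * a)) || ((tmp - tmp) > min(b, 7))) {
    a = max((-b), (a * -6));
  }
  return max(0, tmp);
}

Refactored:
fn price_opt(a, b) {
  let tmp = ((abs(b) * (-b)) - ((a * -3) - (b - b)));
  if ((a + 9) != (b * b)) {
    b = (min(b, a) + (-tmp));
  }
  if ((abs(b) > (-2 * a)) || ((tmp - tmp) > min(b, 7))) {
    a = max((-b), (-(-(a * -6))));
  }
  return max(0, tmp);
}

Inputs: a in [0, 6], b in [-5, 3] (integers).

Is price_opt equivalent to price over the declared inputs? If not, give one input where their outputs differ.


Changes here: same computation, different form; the full 63-point sweep finds no disagreement.
verdict: equivalent


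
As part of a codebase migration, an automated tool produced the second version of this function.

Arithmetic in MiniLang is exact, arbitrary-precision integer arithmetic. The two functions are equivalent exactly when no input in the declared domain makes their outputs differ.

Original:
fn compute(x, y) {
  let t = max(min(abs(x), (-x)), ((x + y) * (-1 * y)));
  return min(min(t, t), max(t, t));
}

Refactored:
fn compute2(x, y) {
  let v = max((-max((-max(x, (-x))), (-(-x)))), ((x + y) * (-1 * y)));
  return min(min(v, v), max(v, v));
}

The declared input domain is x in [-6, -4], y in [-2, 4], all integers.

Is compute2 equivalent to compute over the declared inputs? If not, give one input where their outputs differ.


The two versions differ — the changes include min/max/abs usage differs; local variable names differ.
Spot check at x=-6, y=2 — compute: t = 8; return 8. compute2: v = 8; return 8. Both give 8.
Checked all 21 inputs in the declared domain: the outputs agree on every one.
verdict: equivalent


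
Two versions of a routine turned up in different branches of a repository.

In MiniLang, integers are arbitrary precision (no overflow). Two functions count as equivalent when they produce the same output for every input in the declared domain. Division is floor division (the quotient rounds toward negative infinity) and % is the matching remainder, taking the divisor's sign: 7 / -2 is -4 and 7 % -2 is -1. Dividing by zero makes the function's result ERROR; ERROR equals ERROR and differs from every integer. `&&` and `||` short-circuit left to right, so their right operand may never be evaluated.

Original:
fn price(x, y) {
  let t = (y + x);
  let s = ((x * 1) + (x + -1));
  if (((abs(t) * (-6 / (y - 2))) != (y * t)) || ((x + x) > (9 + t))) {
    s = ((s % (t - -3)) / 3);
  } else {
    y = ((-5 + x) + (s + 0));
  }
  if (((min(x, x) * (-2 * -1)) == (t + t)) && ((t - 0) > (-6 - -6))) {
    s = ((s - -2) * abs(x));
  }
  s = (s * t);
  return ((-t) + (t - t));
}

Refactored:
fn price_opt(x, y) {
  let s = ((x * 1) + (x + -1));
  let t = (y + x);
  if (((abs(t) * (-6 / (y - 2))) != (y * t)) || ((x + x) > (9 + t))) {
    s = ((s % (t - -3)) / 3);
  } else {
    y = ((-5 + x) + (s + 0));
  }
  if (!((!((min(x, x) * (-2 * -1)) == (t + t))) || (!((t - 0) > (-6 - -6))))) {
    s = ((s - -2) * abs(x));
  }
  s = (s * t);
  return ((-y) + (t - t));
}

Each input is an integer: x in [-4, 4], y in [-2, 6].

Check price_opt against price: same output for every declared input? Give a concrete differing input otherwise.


Consider the input x=-4, y=-2.
price: t := -6 | s := -9 | (((abs(t) * (-6 / (y - 2))) != (y * t)) || ((x + x) > (9 + t))): true | s := 0 | (((min(x, x) * (-2 * -1)) == (t + t)) && ((t - 0) > (-6 - -6))): false | s := 0 | result 6
price_opt: s := -9 | t := -6 | (((abs(t) * (-6 / (y - 2))) != (y * t)) || ((x + x) > (9 + t))): true | s := 0 | (!((!((min(x, x) * (-2 * -1)) == (t + t))) || (!((t - 0) > (-6 - -6))))): false | s := 0 | result 2
6 != 2, so the rewrite changes behavior.
verdict: not equivalent; witness: x=-4, y=-2


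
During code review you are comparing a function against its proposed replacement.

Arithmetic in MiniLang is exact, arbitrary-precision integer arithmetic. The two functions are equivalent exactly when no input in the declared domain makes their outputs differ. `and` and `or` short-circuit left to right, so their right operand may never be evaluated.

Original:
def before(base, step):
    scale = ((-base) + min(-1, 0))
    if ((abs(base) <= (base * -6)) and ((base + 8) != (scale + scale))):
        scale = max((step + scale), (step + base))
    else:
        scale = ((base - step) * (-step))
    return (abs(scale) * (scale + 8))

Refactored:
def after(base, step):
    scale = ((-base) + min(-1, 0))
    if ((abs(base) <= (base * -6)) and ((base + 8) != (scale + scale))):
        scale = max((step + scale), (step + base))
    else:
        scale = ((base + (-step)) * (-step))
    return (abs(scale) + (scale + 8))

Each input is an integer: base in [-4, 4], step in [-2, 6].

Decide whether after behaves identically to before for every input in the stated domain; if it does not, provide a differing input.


base=-4, step=-2 yields 9 from before but 10 from after.
verdict: not equivalent; witness: base=-4, step=-2


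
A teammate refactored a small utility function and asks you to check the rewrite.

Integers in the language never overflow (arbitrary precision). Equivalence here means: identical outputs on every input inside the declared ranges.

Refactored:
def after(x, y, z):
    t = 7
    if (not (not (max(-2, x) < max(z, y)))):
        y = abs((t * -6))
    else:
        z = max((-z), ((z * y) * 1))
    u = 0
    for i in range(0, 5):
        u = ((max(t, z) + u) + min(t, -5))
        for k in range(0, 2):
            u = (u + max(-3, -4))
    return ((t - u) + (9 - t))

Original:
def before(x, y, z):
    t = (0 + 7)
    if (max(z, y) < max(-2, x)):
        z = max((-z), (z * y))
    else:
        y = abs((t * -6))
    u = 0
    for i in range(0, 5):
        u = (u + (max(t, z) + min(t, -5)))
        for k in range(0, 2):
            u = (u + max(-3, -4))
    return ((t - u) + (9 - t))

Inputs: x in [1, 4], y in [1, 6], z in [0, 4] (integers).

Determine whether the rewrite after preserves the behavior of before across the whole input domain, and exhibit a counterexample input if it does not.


Input x=3, y=3, z=3: 29 from before versus 19 from after.
verdict: not equivalent; witness: x=3, y=3, z=3


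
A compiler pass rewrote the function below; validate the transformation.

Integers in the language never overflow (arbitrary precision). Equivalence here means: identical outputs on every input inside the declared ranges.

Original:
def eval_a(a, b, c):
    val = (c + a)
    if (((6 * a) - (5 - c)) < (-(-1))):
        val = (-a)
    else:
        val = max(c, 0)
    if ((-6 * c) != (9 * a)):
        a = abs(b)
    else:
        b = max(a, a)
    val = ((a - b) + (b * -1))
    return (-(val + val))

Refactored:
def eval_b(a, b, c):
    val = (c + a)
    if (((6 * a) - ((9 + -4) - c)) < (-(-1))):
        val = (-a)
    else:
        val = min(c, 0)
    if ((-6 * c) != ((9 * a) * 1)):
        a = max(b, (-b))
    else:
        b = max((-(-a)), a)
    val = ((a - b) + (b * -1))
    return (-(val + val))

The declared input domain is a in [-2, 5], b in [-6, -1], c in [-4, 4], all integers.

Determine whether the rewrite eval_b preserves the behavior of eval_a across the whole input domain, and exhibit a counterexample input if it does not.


Equivalent. Although `max(c, 0)` became `min(c, 0)`, no input in the stated domain can expose it.
Every one of the 432 inputs gives matching results.
As a probe, take a=-2, b=-6, c=3: eval_a runs val := 1 | (((6 * a) - (5 - c)) < (-(-1))): true | val := 2 | ((-6 * c) != (9 * a)): false | b := -2 | val := 2 | result -4; eval_b runs val := 1 | (((6 * a) - ((9 + -4) - c)) < (-(-1))): true | val := 2 | ((-6 * c) != ((9 * a) * 1)): false | b := -2 | val := 2 | result -4; both end at -4.
verdict: equivalent


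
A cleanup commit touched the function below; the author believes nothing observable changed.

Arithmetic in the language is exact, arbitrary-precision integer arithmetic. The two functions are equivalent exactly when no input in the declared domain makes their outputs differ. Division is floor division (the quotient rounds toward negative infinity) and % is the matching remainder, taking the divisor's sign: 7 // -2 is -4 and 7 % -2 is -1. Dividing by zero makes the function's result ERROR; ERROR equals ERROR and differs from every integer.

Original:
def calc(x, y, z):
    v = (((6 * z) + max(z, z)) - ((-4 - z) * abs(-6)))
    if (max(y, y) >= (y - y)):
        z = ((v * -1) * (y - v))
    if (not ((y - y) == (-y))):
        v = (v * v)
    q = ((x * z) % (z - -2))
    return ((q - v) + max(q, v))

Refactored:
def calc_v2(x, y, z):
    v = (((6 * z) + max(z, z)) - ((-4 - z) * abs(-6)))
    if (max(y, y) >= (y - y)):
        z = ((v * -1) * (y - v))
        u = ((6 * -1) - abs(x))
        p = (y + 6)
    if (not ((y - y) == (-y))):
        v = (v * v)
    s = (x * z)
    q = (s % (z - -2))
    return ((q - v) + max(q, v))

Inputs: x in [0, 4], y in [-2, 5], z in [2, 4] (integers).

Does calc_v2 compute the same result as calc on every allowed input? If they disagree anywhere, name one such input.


The two versions differ — the changes include local variable names differ, and arithmetic usage differs, and min/max/abs usage differs, and constant usage differs, and statement counts differ.
Tracing x=4, y=3, z=3: calc: v becomes 63; next (max(y, y) >= (y - y)) evaluates to true; next z becomes 3780; next (not ((y - y) == (-y))) evaluates to true; next v becomes 3969; next q becomes 3774; next final value 3774 | calc_v2: v becomes 63; next (max(y, y) >= (y - y)) evaluates to true; next z becomes 3780; next u becomes -10; next p becomes 9; next (not ((y - y) == (-y))) evaluates to true; next v becomes 3969; next s becomes 15120; next q becomes 3774; next final value 3774 — matching result 3774.
An exhaustive pass over the 120 declared inputs shows identical outputs.
verdict: equivalent
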